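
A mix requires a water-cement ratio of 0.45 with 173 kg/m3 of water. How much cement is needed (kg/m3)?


Cement = water / (w/c)
= 173 / 0.45
= 384.4 kg/m3

384.4


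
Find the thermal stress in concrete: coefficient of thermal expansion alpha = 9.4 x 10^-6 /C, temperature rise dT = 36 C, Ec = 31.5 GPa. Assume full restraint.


sigma = alpha * dT * Ec
= 9.4e-6 * 36 * 31.5 * 1000
= 10.66 MPa

10.66


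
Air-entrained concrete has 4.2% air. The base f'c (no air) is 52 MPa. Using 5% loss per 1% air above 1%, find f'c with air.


Strength loss = (4.2 - 1) * 5 = 16.0%
f'c = 52 * (1 - 16.0/100)
= 43.68 MPa

43.68


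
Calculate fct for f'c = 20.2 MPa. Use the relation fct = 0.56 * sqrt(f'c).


fct = 0.56 * sqrt(20.2)
= 0.56 * 4.494
= 2.517 MPa

2.517


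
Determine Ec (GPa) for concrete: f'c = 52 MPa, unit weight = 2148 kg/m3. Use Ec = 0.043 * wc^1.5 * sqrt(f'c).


Ec = 0.043 * 2148^1.5 * sqrt(52) / 1000
= 30.87 GPa

30.87


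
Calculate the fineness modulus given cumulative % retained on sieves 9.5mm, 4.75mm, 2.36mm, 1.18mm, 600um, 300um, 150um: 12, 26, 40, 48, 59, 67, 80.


FM = sum(cumulative % retained) / 100
= 332 / 100
= 3.32

3.32


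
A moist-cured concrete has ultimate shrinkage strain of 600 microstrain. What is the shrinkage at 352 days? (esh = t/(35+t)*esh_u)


esh(352) = 352 / (35 + 352) * 600
= 352 / 387 * 600
= 545.7 microstrain

545.7


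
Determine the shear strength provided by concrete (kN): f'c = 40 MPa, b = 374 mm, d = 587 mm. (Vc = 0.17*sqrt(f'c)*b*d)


Vc = 0.17 * sqrt(40) * 374 * 587 / 1000
= 236.04 kN

236.04


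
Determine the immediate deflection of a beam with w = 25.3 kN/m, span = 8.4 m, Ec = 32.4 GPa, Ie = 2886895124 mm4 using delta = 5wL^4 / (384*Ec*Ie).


Convert: L = 8.4 m = 8400 mm, Ec = 32.4 GPa = 32400 MPa
delta = 5 * 25.3 * 8400^4 / (384 * 32400 * 2886895124)
= 17.53 mm

17.53


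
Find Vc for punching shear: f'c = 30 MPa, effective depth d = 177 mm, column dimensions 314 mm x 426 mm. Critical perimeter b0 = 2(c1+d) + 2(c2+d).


b0 = 2*(314 + 177) + 2*(426 + 177) = 2188 mm
Vc = 0.33 * sqrt(30) * 2188 * 177 / 1000
= 700.0 kN

700.0


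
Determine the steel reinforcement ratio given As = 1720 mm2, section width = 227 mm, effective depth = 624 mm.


rho = As / (b * d)
= 1720 / (227 * 624)
= 0.0121

0.0121


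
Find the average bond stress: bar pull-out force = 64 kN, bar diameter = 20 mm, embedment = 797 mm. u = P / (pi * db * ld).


u = P / (pi * db * ld)
= 64 * 1000 / (pi * 20 * 797)
= 1.278 MPa

1.278


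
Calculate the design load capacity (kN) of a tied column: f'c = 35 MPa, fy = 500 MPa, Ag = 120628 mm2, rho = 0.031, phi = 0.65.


Ast = rho * Ag = 0.031 * 120628 = 3739.468 mm2
phi*Pn = 0.65 * 0.80 * (0.85 * 35 * (120628 - 3739.468) + 500 * 3739.468) / 1000
= 2780.53 kN

2780.53


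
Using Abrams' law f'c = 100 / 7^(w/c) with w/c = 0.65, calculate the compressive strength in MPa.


f'c = 100 / 7^0.65
= 100 / 3.543
= 28.23 MPa

28.23


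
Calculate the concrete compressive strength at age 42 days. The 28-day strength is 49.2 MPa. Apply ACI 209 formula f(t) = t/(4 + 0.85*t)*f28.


f(42) = 42 / (4 + 0.85 * 42) * 49.2
= 42 / 39.7 * 49.2
= 52.05 MPa

52.05


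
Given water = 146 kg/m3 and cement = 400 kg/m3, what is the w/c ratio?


w/c = water / cement
w/c = 146 / 400 = 0.365

0.365


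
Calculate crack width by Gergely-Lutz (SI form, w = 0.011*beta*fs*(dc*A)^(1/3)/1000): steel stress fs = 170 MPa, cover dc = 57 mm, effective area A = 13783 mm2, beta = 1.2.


w = 0.011 * beta * fs * (dc * A)^(1/3) / 1000
= 0.011 * 1.2 * 170 * (57 * 13783)^(1/3) / 1000
= 0.207 mm

0.207


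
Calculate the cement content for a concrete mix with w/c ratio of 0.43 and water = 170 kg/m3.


Cement = water / (w/c)
= 170 / 0.43
= 395.3 kg/m3

395.3


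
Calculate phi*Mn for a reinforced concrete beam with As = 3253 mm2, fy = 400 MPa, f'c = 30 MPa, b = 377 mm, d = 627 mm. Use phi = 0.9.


a = As * fy / (0.85 * f'c * b)
= 3253 * 400 / (0.85 * 30 * 377)
= 135.3513 mm
Mn = As * fy * (d - a/2) / 10^6
= 727.7928 kN-m
phi*Mn = 0.9 * 727.7928 = 655.01 kN-m

655.01


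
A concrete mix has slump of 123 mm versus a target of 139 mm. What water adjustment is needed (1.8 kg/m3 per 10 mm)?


Difference = 139 - 123 = 16 mm
Water adjustment = 16 * 1.8 / 10 = 2.9 kg/m3

2.9


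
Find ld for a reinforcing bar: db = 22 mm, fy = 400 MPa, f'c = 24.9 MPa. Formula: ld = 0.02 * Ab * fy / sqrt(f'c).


Ab = pi * 22^2 / 4 = 380.133 mm2
ld = 0.02 * 380.133 * 400 / sqrt(24.9)
= 609.4 mm

609.4


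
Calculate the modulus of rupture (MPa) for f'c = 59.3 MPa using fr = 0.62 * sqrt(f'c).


fr = 0.62 * sqrt(59.3)
= 4.774 MPa

4.774


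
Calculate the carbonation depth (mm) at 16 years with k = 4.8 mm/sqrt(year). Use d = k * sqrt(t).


depth = k * sqrt(t)
= 4.8 * sqrt(16)
= 19.2 mm

19.2


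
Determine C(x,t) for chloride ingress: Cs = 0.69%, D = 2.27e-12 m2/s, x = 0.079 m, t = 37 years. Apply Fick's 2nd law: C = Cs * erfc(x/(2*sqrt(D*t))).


t_seconds = 37 * 365.25 * 24 * 3600 = 1167631200.0 s
arg = 0.079 / (2 * sqrt(2.27e-12 * 1167631200.0))
= 0.7672
erfc(0.7672) = 0.2779
C = 0.69 * 0.2779 = 0.1918%

0.1918


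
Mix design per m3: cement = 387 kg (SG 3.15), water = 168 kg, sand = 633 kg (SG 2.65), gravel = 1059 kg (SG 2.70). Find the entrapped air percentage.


Vol cement = 387 / (3.15 * 1000) = 0.122857 m3
Vol water = 168 / 1000 = 0.168 m3
Vol sand = 633 / (2.65 * 1000) = 0.238868 m3
Vol gravel = 1059 / (2.70 * 1000) = 0.392222 m3
Total solid + water volume = 0.921947 m3
Air = (1 - 0.921947) * 100 = 7.81%

7.81


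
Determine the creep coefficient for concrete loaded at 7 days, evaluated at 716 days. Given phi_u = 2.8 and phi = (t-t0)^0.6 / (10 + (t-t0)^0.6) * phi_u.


dt = 716 - 7 = 709
phi = 709^0.6 / (10 + 709^0.6) * 2.8
= 2.343

2.343


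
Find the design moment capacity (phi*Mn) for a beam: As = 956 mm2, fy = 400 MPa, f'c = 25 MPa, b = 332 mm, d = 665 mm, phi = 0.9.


a = As * fy / (0.85 * f'c * b)
= 956 * 400 / (0.85 * 25 * 332)
= 54.2027 mm
Mn = As * fy * (d - a/2) / 10^6
= 243.9324 kN-m
phi*Mn = 0.9 * 243.9324 = 219.54 kN-m

219.54


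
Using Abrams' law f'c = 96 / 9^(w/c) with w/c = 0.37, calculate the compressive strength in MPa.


f'c = 96 / 9^0.37
= 96 / 2.255
= 42.58 MPa

42.58


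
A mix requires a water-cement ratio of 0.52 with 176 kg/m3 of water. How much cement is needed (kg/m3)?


Cement = water / (w/c)
= 176 / 0.52
= 338.5 kg/m3

338.5


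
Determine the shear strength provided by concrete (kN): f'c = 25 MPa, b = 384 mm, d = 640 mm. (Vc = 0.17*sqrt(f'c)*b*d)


Vc = 0.17 * sqrt(25) * 384 * 640 / 1000
= 208.9 kN

208.9


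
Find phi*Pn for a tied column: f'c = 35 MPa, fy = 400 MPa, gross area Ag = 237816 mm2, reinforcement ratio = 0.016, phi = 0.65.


Ast = rho * Ag = 0.016 * 237816 = 3805.056 mm2
phi*Pn = 0.65 * 0.80 * (0.85 * 35 * (237816 - 3805.056) + 400 * 3805.056) / 1000
= 4411.6 kN

4411.6


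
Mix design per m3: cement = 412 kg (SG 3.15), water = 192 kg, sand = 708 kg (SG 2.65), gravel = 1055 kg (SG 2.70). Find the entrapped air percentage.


Vol cement = 412 / (3.15 * 1000) = 0.130794 m3
Vol water = 192 / 1000 = 0.192 m3
Vol sand = 708 / (2.65 * 1000) = 0.26717 m3
Vol gravel = 1055 / (2.70 * 1000) = 0.390741 m3
Total solid + water volume = 0.980704 m3
Air = (1 - 0.980704) * 100 = 1.93%

1.93


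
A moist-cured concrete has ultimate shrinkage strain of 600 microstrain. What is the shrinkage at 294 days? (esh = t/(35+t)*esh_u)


esh(294) = 294 / (35 + 294) * 600
= 294 / 329 * 600
= 536.2 microstrain

536.2


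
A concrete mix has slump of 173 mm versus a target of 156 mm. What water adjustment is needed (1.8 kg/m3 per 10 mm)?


Difference = 156 - 173 = -17 mm
Water adjustment = -17 * 1.8 / 10 = -3.1 kg/m3

-3.1


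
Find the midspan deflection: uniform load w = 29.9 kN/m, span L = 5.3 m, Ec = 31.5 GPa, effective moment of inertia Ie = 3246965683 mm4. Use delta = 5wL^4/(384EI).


Convert: L = 5.3 m = 5300 mm, Ec = 31.5 GPa = 31500 MPa
delta = 5 * 29.9 * 5300^4 / (384 * 31500 * 3246965683)
= 3.0 mm

3.0


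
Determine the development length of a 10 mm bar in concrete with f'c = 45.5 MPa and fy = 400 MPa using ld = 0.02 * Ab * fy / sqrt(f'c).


Ab = pi * 10^2 / 4 = 78.54 mm2
ld = 0.02 * 78.54 * 400 / sqrt(45.5)
= 93.1 mm

93.1


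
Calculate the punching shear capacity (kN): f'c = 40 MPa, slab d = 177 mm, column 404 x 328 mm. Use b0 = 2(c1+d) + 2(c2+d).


b0 = 2*(404 + 177) + 2*(328 + 177) = 2172 mm
Vc = 0.33 * sqrt(40) * 2172 * 177 / 1000
= 802.37 kN

802.37


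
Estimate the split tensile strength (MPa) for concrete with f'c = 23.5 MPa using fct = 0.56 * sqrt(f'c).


fct = 0.56 * sqrt(23.5)
= 0.56 * 4.848
= 2.715 MPa

2.715


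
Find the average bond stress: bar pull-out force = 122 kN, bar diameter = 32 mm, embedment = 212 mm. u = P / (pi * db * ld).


u = P / (pi * db * ld)
= 122 * 1000 / (pi * 32 * 212)
= 5.724 MPa

5.724


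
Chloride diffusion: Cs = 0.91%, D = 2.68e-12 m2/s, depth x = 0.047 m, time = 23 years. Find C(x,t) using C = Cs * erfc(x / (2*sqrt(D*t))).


t_seconds = 23 * 365.25 * 24 * 3600 = 725824800.0 s
arg = 0.047 / (2 * sqrt(2.68e-12 * 725824800.0))
= 0.5328
erfc(0.5328) = 0.4511
C = 0.91 * 0.4511 = 0.4105%

0.4105


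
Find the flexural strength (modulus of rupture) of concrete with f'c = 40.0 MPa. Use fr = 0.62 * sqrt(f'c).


fr = 0.62 * sqrt(40.0)
= 3.921 MPa

3.921


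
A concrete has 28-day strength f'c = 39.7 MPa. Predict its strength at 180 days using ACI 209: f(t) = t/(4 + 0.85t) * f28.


f(180) = 180 / (4 + 0.85 * 180) * 39.7
= 180 / 157.0 * 39.7
= 45.52 MPa

45.52


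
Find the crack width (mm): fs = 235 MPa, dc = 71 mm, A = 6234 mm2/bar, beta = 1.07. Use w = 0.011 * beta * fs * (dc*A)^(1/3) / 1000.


w = 0.011 * beta * fs * (dc * A)^(1/3) / 1000
= 0.011 * 1.07 * 235 * (71 * 6234)^(1/3) / 1000
= 0.211 mm

0.211


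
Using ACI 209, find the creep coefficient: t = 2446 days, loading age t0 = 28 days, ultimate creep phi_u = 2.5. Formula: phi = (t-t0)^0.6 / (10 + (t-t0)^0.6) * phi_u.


dt = 2446 - 28 = 2418
phi = 2418^0.6 / (10 + 2418^0.6) * 2.5
= 2.287

2.287


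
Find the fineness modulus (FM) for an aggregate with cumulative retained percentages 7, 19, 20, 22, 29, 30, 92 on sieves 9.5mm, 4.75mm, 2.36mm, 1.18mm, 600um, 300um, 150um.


FM = sum(cumulative % retained) / 100
= 219 / 100
= 2.19

2.19


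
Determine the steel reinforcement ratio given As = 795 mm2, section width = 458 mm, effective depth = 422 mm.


rho = As / (b * d)
= 795 / (458 * 422)
= 0.0041

0.0041


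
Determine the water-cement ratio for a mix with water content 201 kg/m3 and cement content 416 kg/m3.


w/c = water / cement
w/c = 201 / 416 = 0.483

0.483


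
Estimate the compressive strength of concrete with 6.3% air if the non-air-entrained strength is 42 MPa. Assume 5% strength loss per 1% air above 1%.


Strength loss = (6.3 - 1) * 5 = 26.5%
f'c = 42 * (1 - 26.5/100)
= 30.87 MPa

30.87


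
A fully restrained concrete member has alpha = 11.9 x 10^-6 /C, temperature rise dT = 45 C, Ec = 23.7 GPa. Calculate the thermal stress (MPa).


sigma = alpha * dT * Ec
= 11.9e-6 * 45 * 23.7 * 1000
= 12.691 MPa

12.691


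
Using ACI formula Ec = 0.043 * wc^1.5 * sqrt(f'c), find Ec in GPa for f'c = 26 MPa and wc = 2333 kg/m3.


Ec = 0.043 * 2333^1.5 * sqrt(26) / 1000
= 24.71 GPa

24.71


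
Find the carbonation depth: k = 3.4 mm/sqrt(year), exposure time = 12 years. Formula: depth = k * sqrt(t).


depth = k * sqrt(t)
= 3.4 * sqrt(12)
= 11.78 mm

11.78


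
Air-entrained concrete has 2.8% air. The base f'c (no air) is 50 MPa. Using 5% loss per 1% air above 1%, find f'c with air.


Strength loss = (2.8 - 1) * 5 = 9.0%
f'c = 50 * (1 - 9.0/100)
= 45.5 MPa

45.5


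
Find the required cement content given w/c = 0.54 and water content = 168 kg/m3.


Cement = water / (w/c)
= 168 / 0.54
= 311.1 kg/m3

311.1


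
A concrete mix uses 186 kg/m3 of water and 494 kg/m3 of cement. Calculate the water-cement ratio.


w/c = water / cement
w/c = 186 / 494 = 0.377

0.377


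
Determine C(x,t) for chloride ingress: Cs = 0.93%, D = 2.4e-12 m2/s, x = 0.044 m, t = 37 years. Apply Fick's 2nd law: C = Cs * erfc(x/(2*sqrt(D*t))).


t_seconds = 37 * 365.25 * 24 * 3600 = 1167631200.0 s
arg = 0.044 / (2 * sqrt(2.4e-12 * 1167631200.0))
= 0.4156
erfc(0.4156) = 0.5567
C = 0.93 * 0.5567 = 0.5177%

0.5177


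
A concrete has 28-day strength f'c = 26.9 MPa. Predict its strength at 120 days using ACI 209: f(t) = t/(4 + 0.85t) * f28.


f(120) = 120 / (4 + 0.85 * 120) * 26.9
= 120 / 106.0 * 26.9
= 30.45 MPa

30.45


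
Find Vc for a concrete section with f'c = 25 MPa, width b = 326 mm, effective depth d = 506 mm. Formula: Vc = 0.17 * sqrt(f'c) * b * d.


Vc = 0.17 * sqrt(25) * 326 * 506 / 1000
= 140.21 kN

140.21


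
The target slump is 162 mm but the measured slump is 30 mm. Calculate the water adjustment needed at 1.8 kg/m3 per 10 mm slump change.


Difference = 162 - 30 = 132 mm
Water adjustment = 132 * 1.8 / 10 = 23.8 kg/m3

23.8


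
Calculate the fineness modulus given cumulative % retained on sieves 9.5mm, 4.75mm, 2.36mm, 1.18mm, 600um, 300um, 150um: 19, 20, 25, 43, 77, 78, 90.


FM = sum(cumulative % retained) / 100
= 352 / 100
= 3.52

3.52


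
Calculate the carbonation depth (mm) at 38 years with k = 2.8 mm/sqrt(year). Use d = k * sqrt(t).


depth = k * sqrt(t)
= 2.8 * sqrt(38)
= 17.26 mm

17.26


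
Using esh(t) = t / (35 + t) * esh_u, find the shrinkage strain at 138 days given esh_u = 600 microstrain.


esh(138) = 138 / (35 + 138) * 600
= 138 / 173 * 600
= 478.6 microstrain

478.6


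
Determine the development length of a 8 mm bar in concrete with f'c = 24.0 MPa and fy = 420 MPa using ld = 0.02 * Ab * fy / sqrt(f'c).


Ab = pi * 8^2 / 4 = 50.265 mm2
ld = 0.02 * 50.265 * 420 / sqrt(24.0)
= 86.2 mm

86.2


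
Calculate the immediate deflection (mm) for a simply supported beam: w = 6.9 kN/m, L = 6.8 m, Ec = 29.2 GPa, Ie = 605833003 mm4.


Convert: L = 6.8 m = 6800 mm, Ec = 29.2 GPa = 29200 MPa
delta = 5 * 6.9 * 6800^4 / (384 * 29200 * 605833003)
= 10.86 mm

10.86


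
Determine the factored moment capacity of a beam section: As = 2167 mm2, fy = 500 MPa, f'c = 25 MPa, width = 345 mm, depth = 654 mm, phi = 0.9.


a = As * fy / (0.85 * f'c * b)
= 2167 * 500 / (0.85 * 25 * 345)
= 147.792 mm
Mn = As * fy * (d - a/2) / 10^6
= 628.5427 kN-m
phi*Mn = 0.9 * 628.5427 = 565.69 kN-m

565.69


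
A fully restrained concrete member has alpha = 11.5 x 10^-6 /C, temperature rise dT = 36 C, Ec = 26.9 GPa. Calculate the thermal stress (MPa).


sigma = alpha * dT * Ec
= 11.5e-6 * 36 * 26.9 * 1000
= 11.137 MPa

11.137


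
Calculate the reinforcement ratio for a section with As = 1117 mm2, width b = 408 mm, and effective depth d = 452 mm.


rho = As / (b * d)
= 1117 / (408 * 452)
= 0.0061

0.0061


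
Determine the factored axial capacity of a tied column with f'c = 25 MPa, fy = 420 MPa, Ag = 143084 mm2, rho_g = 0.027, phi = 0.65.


Ast = rho * Ag = 0.027 * 143084 = 3863.268 mm2
phi*Pn = 0.65 * 0.80 * (0.85 * 25 * (143084 - 3863.268) + 420 * 3863.268) / 1000
= 2382.13 kN

2382.13


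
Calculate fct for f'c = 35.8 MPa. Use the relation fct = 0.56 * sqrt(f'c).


fct = 0.56 * sqrt(35.8)
= 0.56 * 5.983
= 3.351 MPa

3.351


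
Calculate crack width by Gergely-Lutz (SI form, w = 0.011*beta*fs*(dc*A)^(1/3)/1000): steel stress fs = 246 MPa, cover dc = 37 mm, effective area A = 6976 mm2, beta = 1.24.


w = 0.011 * beta * fs * (dc * A)^(1/3) / 1000
= 0.011 * 1.24 * 246 * (37 * 6976)^(1/3) / 1000
= 0.214 mm

0.214


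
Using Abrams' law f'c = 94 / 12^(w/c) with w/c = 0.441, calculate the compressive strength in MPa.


f'c = 94 / 12^0.441
= 94 / 2.992
= 31.42 MPa

31.42


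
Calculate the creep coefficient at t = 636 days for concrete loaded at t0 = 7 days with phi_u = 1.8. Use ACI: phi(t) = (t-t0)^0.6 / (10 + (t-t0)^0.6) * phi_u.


dt = 636 - 7 = 629
phi = 629^0.6 / (10 + 629^0.6) * 1.8
= 1.488

1.488


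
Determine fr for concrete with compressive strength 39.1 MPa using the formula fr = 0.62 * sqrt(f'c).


fr = 0.62 * sqrt(39.1)
= 3.877 MPa

3.877


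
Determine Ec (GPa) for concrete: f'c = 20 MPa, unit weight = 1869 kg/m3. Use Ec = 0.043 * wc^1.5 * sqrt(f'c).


Ec = 0.043 * 1869^1.5 * sqrt(20) / 1000
= 15.54 GPa

15.54


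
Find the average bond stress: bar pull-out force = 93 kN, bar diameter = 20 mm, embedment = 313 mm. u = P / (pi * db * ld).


u = P / (pi * db * ld)
= 93 * 1000 / (pi * 20 * 313)
= 4.729 MPa

4.729


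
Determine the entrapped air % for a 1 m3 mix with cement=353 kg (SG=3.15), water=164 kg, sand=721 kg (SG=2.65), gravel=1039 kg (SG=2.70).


Vol cement = 353 / (3.15 * 1000) = 0.112063 m3
Vol water = 164 / 1000 = 0.164 m3
Vol sand = 721 / (2.65 * 1000) = 0.272075 m3
Vol gravel = 1039 / (2.70 * 1000) = 0.384815 m3
Total solid + water volume = 0.932954 m3
Air = (1 - 0.932954) * 100 = 6.7%

6.7


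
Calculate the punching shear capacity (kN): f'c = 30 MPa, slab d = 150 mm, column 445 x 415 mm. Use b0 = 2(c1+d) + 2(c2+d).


b0 = 2*(445 + 150) + 2*(415 + 150) = 2320 mm
Vc = 0.33 * sqrt(30) * 2320 * 150 / 1000
= 629.0 kN

629.0


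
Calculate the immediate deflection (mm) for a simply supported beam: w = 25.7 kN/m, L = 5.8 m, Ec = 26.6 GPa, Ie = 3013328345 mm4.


Convert: L = 5.8 m = 5800 mm, Ec = 26.6 GPa = 26600 MPa
delta = 5 * 25.7 * 5800^4 / (384 * 26600 * 3013328345)
= 4.72 mm

4.72


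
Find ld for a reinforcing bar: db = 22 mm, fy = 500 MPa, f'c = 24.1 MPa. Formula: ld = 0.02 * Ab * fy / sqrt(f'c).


Ab = pi * 22^2 / 4 = 380.133 mm2
ld = 0.02 * 380.133 * 500 / sqrt(24.1)
= 774.3 mm

774.3


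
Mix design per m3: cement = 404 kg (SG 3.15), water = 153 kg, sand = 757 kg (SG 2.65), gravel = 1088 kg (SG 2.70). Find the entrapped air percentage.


Vol cement = 404 / (3.15 * 1000) = 0.128254 m3
Vol water = 153 / 1000 = 0.153 m3
Vol sand = 757 / (2.65 * 1000) = 0.28566 m3
Vol gravel = 1088 / (2.70 * 1000) = 0.402963 m3
Total solid + water volume = 0.969877 m3
Air = (1 - 0.969877) * 100 = 3.01%

3.01


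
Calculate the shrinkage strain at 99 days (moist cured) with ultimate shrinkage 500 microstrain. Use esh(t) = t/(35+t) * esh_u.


esh(99) = 99 / (35 + 99) * 500
= 99 / 134 * 500
= 369.4 microstrain

369.4


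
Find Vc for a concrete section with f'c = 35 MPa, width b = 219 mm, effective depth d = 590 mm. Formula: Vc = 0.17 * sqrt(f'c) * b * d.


Vc = 0.17 * sqrt(35) * 219 * 590 / 1000
= 129.95 kN

129.95


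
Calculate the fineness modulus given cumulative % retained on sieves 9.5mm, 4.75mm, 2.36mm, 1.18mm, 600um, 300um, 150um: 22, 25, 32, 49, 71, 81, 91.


FM = sum(cumulative % retained) / 100
= 371 / 100
= 3.71

3.71


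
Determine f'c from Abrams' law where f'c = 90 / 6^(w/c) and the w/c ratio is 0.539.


f'c = 90 / 6^0.539
= 90 / 2.627
= 34.26 MPa

34.26


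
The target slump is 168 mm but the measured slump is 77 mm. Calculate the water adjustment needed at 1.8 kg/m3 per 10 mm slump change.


Difference = 168 - 77 = 91 mm
Water adjustment = 91 * 1.8 / 10 = 16.4 kg/m3

16.4


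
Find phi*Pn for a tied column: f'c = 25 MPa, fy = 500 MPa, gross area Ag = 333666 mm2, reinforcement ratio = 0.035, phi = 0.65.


Ast = rho * Ag = 0.035 * 333666 = 11678.31 mm2
phi*Pn = 0.65 * 0.80 * (0.85 * 25 * (333666 - 11678.31) + 500 * 11678.31) / 1000
= 6594.32 kN

6594.32


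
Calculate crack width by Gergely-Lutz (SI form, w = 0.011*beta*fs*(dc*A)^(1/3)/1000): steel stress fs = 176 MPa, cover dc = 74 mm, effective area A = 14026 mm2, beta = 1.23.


w = 0.011 * beta * fs * (dc * A)^(1/3) / 1000
= 0.011 * 1.23 * 176 * (74 * 14026)^(1/3) / 1000
= 0.241 mm

0.241


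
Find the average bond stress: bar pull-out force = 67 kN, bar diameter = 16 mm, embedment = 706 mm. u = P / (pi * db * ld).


u = P / (pi * db * ld)
= 67 * 1000 / (pi * 16 * 706)
= 1.888 MPa

1.888


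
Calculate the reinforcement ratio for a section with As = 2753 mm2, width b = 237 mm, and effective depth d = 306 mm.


rho = As / (b * d)
= 2753 / (237 * 306)
= 0.038

0.038


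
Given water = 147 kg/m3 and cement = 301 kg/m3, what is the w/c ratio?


w/c = water / cement
w/c = 147 / 301 = 0.488

0.488


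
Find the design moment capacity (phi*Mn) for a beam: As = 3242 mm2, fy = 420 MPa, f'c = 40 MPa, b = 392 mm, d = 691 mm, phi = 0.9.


a = As * fy / (0.85 * f'c * b)
= 3242 * 420 / (0.85 * 40 * 392)
= 102.1639 mm
Mn = As * fy * (d - a/2) / 10^6
= 871.338 kN-m
phi*Mn = 0.9 * 871.338 = 784.2 kN-m

784.2


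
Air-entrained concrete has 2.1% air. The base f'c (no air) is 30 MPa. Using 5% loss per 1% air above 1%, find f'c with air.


Strength loss = (2.1 - 1) * 5 = 5.5%
f'c = 30 * (1 - 5.5/100)
= 28.35 MPa

28.35


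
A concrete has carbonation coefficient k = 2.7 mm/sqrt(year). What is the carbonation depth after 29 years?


depth = k * sqrt(t)
= 2.7 * sqrt(29)
= 14.54 mm

14.54


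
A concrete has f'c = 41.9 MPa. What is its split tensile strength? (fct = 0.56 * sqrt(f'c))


fct = 0.56 * sqrt(41.9)
= 0.56 * 6.473
= 3.625 MPa

3.625


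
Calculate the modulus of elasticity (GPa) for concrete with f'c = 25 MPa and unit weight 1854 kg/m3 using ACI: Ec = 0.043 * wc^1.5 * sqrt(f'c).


Ec = 0.043 * 1854^1.5 * sqrt(25) / 1000
= 17.16 GPa

17.16


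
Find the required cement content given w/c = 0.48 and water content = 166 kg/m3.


Cement = water / (w/c)
= 166 / 0.48
= 345.8 kg/m3

345.8


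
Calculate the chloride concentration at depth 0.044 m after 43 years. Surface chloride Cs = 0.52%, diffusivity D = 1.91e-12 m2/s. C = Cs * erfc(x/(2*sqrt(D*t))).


t_seconds = 43 * 365.25 * 24 * 3600 = 1356976800.0 s
arg = 0.044 / (2 * sqrt(1.91e-12 * 1356976800.0))
= 0.4321
erfc(0.4321) = 0.5411
C = 0.52 * 0.5411 = 0.2814%

0.2814


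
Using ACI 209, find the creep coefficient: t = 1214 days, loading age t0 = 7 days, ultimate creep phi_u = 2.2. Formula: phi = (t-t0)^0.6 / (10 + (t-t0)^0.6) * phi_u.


dt = 1214 - 7 = 1207
phi = 1207^0.6 / (10 + 1207^0.6) * 2.2
= 1.927

1.927


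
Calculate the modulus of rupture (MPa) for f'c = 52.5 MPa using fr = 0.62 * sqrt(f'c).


fr = 0.62 * sqrt(52.5)
= 4.492 MPa

4.492


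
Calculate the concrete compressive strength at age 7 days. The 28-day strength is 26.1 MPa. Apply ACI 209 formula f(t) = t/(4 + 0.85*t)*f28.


f(7) = 7 / (4 + 0.85 * 7) * 26.1
= 7 / 9.95 * 26.1
= 18.36 MPa

18.36


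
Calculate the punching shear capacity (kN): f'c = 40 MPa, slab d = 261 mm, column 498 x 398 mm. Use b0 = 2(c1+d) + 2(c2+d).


b0 = 2*(498 + 261) + 2*(398 + 261) = 2836 mm
Vc = 0.33 * sqrt(40) * 2836 * 261 / 1000
= 1544.87 kN

1544.87


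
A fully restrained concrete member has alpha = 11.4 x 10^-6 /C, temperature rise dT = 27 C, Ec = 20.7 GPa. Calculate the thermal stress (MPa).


sigma = alpha * dT * Ec
= 11.4e-6 * 27 * 20.7 * 1000
= 6.371 MPa

6.371


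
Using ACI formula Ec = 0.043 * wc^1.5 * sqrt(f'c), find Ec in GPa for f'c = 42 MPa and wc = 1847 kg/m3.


Ec = 0.043 * 1847^1.5 * sqrt(42) / 1000
= 22.12 GPa

22.12


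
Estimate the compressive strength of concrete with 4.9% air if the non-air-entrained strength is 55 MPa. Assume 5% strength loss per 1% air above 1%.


Strength loss = (4.9 - 1) * 5 = 19.5%
f'c = 55 * (1 - 19.5/100)
= 44.27 MPa

44.27


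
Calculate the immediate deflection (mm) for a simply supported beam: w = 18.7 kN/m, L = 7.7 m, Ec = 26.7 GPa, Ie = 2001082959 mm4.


Convert: L = 7.7 m = 7700 mm, Ec = 26.7 GPa = 26700 MPa
delta = 5 * 18.7 * 7700^4 / (384 * 26700 * 2001082959)
= 16.02 mm

16.02


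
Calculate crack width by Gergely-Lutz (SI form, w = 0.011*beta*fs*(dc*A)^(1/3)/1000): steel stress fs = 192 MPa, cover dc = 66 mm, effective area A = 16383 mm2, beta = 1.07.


w = 0.011 * beta * fs * (dc * A)^(1/3) / 1000
= 0.011 * 1.07 * 192 * (66 * 16383)^(1/3) / 1000
= 0.232 mm

0.232


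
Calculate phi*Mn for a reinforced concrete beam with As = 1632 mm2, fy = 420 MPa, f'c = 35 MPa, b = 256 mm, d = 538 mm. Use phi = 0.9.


a = As * fy / (0.85 * f'c * b)
= 1632 * 420 / (0.85 * 35 * 256)
= 90.0 mm
Mn = As * fy * (d - a/2) / 10^6
= 337.9219 kN-m
phi*Mn = 0.9 * 337.9219 = 304.13 kN-m

304.13


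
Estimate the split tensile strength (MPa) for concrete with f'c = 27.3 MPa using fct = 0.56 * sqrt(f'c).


fct = 0.56 * sqrt(27.3)
= 0.56 * 5.225
= 2.926 MPa

2.926


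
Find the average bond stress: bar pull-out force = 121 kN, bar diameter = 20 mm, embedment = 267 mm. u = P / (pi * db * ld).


u = P / (pi * db * ld)
= 121 * 1000 / (pi * 20 * 267)
= 7.213 MPa

7.213


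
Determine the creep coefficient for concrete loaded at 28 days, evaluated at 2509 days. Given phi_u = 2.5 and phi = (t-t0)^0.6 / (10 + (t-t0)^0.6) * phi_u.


dt = 2509 - 28 = 2481
phi = 2481^0.6 / (10 + 2481^0.6) * 2.5
= 2.29

2.29


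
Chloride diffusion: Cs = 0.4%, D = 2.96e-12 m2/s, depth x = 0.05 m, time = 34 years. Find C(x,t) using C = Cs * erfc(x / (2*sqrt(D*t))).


t_seconds = 34 * 365.25 * 24 * 3600 = 1072958400.0 s
arg = 0.05 / (2 * sqrt(2.96e-12 * 1072958400.0))
= 0.4436
erfc(0.4436) = 0.5304
C = 0.4 * 0.5304 = 0.2122%

0.2122


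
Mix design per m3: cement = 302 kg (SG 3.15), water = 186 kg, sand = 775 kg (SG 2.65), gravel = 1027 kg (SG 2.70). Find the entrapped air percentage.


Vol cement = 302 / (3.15 * 1000) = 0.095873 m3
Vol water = 186 / 1000 = 0.186 m3
Vol sand = 775 / (2.65 * 1000) = 0.292453 m3
Vol gravel = 1027 / (2.70 * 1000) = 0.38037 m3
Total solid + water volume = 0.954696 m3
Air = (1 - 0.954696) * 100 = 4.53%

4.53


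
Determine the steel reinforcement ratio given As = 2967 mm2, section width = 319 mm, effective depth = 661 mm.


rho = As / (b * d)
= 2967 / (319 * 661)
= 0.0141

0.0141


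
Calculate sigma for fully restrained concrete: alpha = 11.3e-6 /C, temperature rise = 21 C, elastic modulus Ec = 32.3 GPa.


sigma = alpha * dT * Ec
= 11.3e-6 * 21 * 32.3 * 1000
= 7.665 MPa

7.665


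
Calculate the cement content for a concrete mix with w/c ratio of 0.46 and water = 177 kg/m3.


Cement = water / (w/c)
= 177 / 0.46
= 384.8 kg/m3

384.8


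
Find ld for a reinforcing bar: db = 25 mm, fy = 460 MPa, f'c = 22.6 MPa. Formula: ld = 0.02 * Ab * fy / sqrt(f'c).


Ab = pi * 25^2 / 4 = 490.874 mm2
ld = 0.02 * 490.874 * 460 / sqrt(22.6)
= 950.0 mm

950.0


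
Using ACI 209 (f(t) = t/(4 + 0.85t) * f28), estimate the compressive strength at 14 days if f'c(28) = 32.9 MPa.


f(14) = 14 / (4 + 0.85 * 14) * 32.9
= 14 / 15.9 * 32.9
= 28.97 MPa

28.97


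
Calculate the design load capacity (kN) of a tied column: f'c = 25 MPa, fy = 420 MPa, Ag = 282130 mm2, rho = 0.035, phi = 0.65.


Ast = rho * Ag = 0.035 * 282130 = 9874.55 mm2
phi*Pn = 0.65 * 0.80 * (0.85 * 25 * (282130 - 9874.55) + 420 * 9874.55) / 1000
= 5165.02 kN

5165.02


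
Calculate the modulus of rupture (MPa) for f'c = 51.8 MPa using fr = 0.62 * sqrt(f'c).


fr = 0.62 * sqrt(51.8)
= 4.462 MPa

4.462


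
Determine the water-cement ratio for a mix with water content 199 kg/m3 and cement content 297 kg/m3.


w/c = water / cement
w/c = 199 / 297 = 0.67

0.67


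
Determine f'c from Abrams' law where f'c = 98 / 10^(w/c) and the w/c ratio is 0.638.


f'c = 98 / 10^0.638
= 98 / 4.345
= 22.55 MPa

22.55


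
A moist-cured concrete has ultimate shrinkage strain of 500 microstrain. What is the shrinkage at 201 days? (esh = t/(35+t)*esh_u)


esh(201) = 201 / (35 + 201) * 500
= 201 / 236 * 500
= 425.8 microstrain

425.8


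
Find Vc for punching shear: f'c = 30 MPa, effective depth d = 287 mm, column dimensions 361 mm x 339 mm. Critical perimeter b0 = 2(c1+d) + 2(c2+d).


b0 = 2*(361 + 287) + 2*(339 + 287) = 2548 mm
Vc = 0.33 * sqrt(30) * 2548 * 287 / 1000
= 1321.77 kN

1321.77


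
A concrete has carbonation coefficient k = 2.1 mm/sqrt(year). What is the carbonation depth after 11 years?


depth = k * sqrt(t)
= 2.1 * sqrt(11)
= 6.96 mm

6.96


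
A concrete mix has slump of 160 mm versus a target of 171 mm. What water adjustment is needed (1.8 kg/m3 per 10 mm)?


Difference = 171 - 160 = 11 mm
Water adjustment = 11 * 1.8 / 10 = 2.0 kg/m3

2.0


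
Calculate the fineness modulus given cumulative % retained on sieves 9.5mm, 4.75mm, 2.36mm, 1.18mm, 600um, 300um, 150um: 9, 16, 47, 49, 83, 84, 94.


FM = sum(cumulative % retained) / 100
= 382 / 100
= 3.82

3.82


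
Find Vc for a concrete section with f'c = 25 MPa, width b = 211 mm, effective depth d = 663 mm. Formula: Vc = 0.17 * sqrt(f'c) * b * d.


Vc = 0.17 * sqrt(25) * 211 * 663 / 1000
= 118.91 kN

118.91


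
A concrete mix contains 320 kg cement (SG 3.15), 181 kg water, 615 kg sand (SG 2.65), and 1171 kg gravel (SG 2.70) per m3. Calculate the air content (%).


Vol cement = 320 / (3.15 * 1000) = 0.101587 m3
Vol water = 181 / 1000 = 0.181 m3
Vol sand = 615 / (2.65 * 1000) = 0.232075 m3
Vol gravel = 1171 / (2.70 * 1000) = 0.433704 m3
Total solid + water volume = 0.948366 m3
Air = (1 - 0.948366) * 100 = 5.16%

5.16


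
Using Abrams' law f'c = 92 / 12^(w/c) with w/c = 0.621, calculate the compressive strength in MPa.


f'c = 92 / 12^0.621
= 92 / 4.679
= 19.66 MPa

19.66


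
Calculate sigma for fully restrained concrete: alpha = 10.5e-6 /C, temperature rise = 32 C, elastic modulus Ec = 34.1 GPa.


sigma = alpha * dT * Ec
= 10.5e-6 * 32 * 34.1 * 1000
= 11.458 MPa

11.458


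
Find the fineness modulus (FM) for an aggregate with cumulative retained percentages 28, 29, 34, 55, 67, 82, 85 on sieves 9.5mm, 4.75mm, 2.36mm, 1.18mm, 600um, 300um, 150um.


FM = sum(cumulative % retained) / 100
= 380 / 100
= 3.8

3.8


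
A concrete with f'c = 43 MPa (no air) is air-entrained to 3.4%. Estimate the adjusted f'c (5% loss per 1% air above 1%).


Strength loss = (3.4 - 1) * 5 = 12.0%
f'c = 43 * (1 - 12.0/100)
= 37.84 MPa

37.84


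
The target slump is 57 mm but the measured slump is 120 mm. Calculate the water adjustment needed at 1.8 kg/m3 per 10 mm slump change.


Difference = 57 - 120 = -63 mm
Water adjustment = -63 * 1.8 / 10 = -11.3 kg/m3

-11.3


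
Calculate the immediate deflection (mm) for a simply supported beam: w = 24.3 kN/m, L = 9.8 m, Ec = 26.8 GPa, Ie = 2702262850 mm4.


Convert: L = 9.8 m = 9800 mm, Ec = 26.8 GPa = 26800 MPa
delta = 5 * 24.3 * 9800^4 / (384 * 26800 * 2702262850)
= 40.3 mm

40.3


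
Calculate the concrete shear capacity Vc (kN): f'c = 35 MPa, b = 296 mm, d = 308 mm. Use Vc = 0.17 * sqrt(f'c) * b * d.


Vc = 0.17 * sqrt(35) * 296 * 308 / 1000
= 91.69 kN

91.69


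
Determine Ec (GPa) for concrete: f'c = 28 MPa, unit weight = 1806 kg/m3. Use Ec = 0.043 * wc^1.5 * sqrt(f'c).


Ec = 0.043 * 1806^1.5 * sqrt(28) / 1000
= 17.46 GPa

17.46


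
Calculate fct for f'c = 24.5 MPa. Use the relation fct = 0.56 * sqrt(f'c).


fct = 0.56 * sqrt(24.5)
= 0.56 * 4.95
= 2.772 MPa

2.772


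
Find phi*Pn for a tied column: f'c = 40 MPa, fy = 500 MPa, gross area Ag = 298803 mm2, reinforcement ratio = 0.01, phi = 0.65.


Ast = rho * Ag = 0.01 * 298803 = 2988.03 mm2
phi*Pn = 0.65 * 0.80 * (0.85 * 40 * (298803 - 2988.03) + 500 * 2988.03) / 1000
= 6006.9 kN

6006.9


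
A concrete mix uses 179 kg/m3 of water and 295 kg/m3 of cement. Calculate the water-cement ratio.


w/c = water / cement
w/c = 179 / 295 = 0.607

0.607


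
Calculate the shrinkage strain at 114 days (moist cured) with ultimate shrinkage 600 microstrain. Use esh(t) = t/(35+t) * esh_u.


esh(114) = 114 / (35 + 114) * 600
= 114 / 149 * 600
= 459.1 microstrain

459.1


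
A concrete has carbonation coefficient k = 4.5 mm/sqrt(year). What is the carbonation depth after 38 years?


depth = k * sqrt(t)
= 4.5 * sqrt(38)
= 27.74 mm

27.74


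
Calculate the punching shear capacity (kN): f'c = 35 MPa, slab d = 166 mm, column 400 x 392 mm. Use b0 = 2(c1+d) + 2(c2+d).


b0 = 2*(400 + 166) + 2*(392 + 166) = 2248 mm
Vc = 0.33 * sqrt(35) * 2248 * 166 / 1000
= 728.54 kN

728.54


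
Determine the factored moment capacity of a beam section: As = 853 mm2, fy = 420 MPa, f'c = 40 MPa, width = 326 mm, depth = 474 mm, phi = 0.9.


a = As * fy / (0.85 * f'c * b)
= 853 * 420 / (0.85 * 40 * 326)
= 32.3223 mm
Mn = As * fy * (d - a/2) / 10^6
= 164.0254 kN-m
phi*Mn = 0.9 * 164.0254 = 147.62 kN-m

147.62


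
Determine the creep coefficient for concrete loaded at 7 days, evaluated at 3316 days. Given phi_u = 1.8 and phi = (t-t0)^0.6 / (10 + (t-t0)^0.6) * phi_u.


dt = 3316 - 7 = 3309
phi = 3309^0.6 / (10 + 3309^0.6) * 1.8
= 1.671

1.671


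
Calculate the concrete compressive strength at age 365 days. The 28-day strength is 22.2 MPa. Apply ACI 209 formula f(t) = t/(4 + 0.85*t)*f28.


f(365) = 365 / (4 + 0.85 * 365) * 22.2
= 365 / 314.25 * 22.2
= 25.79 MPa

25.79


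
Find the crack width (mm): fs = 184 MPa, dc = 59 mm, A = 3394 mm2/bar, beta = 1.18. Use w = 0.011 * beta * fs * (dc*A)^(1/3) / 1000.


w = 0.011 * beta * fs * (dc * A)^(1/3) / 1000
= 0.011 * 1.18 * 184 * (59 * 3394)^(1/3) / 1000
= 0.14 mm

0.14


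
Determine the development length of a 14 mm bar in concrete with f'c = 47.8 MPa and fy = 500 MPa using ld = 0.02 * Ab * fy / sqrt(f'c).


Ab = pi * 14^2 / 4 = 153.938 mm2
ld = 0.02 * 153.938 * 500 / sqrt(47.8)
= 222.7 mm

222.7


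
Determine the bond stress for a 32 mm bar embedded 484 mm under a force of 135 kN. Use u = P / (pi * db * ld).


u = P / (pi * db * ld)
= 135 * 1000 / (pi * 32 * 484)
= 2.775 MPa

2.775


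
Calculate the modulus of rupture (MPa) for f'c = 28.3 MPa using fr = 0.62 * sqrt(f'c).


fr = 0.62 * sqrt(28.3)
= 3.298 MPa

3.298


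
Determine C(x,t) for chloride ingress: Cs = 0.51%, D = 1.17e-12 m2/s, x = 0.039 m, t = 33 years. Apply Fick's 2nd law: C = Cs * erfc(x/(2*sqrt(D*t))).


t_seconds = 33 * 365.25 * 24 * 3600 = 1041400800.0 s
arg = 0.039 / (2 * sqrt(1.17e-12 * 1041400800.0))
= 0.5586
erfc(0.5586) = 0.4295
C = 0.51 * 0.4295 = 0.219%

0.219


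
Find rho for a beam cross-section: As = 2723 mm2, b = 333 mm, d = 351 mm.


rho = As / (b * d)
= 2723 / (333 * 351)
= 0.0233

0.0233


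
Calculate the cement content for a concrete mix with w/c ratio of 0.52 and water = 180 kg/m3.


Cement = water / (w/c)
= 180 / 0.52
= 346.2 kg/m3

346.2


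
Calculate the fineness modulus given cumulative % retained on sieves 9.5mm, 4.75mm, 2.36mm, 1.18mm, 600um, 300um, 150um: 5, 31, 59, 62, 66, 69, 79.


FM = sum(cumulative % retained) / 100
= 371 / 100
= 3.71

3.71


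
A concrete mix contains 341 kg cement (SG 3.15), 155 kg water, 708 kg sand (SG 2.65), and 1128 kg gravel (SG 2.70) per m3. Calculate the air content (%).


Vol cement = 341 / (3.15 * 1000) = 0.108254 m3
Vol water = 155 / 1000 = 0.155 m3
Vol sand = 708 / (2.65 * 1000) = 0.26717 m3
Vol gravel = 1128 / (2.70 * 1000) = 0.417778 m3
Total solid + water volume = 0.948202 m3
Air = (1 - 0.948202) * 100 = 5.18%

5.18


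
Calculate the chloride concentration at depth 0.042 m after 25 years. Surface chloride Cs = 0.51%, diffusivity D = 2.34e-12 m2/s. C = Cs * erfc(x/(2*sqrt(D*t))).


t_seconds = 25 * 365.25 * 24 * 3600 = 788940000.0 s
arg = 0.042 / (2 * sqrt(2.34e-12 * 788940000.0))
= 0.4888
erfc(0.4888) = 0.4894
C = 0.51 * 0.4894 = 0.2496%

0.2496


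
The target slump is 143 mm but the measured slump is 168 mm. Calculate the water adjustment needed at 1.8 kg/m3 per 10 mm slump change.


Difference = 143 - 168 = -25 mm
Water adjustment = -25 * 1.8 / 10 = -4.5 kg/m3

-4.5


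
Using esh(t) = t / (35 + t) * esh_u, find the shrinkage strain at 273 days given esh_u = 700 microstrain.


esh(273) = 273 / (35 + 273) * 700
= 273 / 308 * 700
= 620.5 microstrain

620.5


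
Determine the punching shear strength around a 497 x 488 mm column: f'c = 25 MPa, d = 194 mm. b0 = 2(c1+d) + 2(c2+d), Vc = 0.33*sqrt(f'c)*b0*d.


b0 = 2*(497 + 194) + 2*(488 + 194) = 2746 mm
Vc = 0.33 * sqrt(25) * 2746 * 194 / 1000
= 878.99 kN

878.99


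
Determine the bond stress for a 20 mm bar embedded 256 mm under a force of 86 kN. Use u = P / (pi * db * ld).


u = P / (pi * db * ld)
= 86 * 1000 / (pi * 20 * 256)
= 5.347 MPa

5.347


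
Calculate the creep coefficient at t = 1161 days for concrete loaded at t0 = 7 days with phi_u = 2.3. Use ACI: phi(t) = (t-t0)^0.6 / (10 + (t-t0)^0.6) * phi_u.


dt = 1161 - 7 = 1154
phi = 1154^0.6 / (10 + 1154^0.6) * 2.3
= 2.008

2.008


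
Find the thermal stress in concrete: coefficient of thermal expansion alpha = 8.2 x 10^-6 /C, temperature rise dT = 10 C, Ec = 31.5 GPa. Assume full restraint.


sigma = alpha * dT * Ec
= 8.2e-6 * 10 * 31.5 * 1000
= 2.583 MPa

2.583


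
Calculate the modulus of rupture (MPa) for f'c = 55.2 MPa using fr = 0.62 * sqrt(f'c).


fr = 0.62 * sqrt(55.2)
= 4.606 MPa

4.606


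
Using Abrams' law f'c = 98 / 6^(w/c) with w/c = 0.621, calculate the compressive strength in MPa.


f'c = 98 / 6^0.621
= 98 / 3.043
= 32.21 MPa

32.21


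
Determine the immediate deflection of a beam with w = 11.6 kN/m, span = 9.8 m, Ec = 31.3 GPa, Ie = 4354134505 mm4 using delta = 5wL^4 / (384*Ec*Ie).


Convert: L = 9.8 m = 9800 mm, Ec = 31.3 GPa = 31300 MPa
delta = 5 * 11.6 * 9800^4 / (384 * 31300 * 4354134505)
= 10.22 mm

10.22


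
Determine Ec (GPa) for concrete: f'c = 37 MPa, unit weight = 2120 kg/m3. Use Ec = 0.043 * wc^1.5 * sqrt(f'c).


Ec = 0.043 * 2120^1.5 * sqrt(37) / 1000
= 25.53 GPa

25.53


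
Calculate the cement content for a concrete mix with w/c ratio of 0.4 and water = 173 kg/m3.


Cement = water / (w/c)
= 173 / 0.4
= 432.5 kg/m3

432.5


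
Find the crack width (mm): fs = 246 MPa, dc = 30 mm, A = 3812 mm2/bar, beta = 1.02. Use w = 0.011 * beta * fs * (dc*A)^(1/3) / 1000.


w = 0.011 * beta * fs * (dc * A)^(1/3) / 1000
= 0.011 * 1.02 * 246 * (30 * 3812)^(1/3) / 1000
= 0.134 mm

0.134


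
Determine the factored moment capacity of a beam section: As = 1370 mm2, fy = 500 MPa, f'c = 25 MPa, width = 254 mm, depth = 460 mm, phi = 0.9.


a = As * fy / (0.85 * f'c * b)
= 1370 * 500 / (0.85 * 25 * 254)
= 126.9106 mm
Mn = As * fy * (d - a/2) / 10^6
= 271.6331 kN-m
phi*Mn = 0.9 * 271.6331 = 244.47 kN-m

244.47


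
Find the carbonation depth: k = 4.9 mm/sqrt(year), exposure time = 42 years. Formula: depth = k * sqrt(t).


depth = k * sqrt(t)
= 4.9 * sqrt(42)
= 31.76 mm

31.76


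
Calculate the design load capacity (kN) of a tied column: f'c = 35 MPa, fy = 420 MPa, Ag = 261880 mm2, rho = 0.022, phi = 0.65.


Ast = rho * Ag = 0.022 * 261880 = 5761.36 mm2
phi*Pn = 0.65 * 0.80 * (0.85 * 35 * (261880 - 5761.36) + 420 * 5761.36) / 1000
= 5220.44 kN

5220.44


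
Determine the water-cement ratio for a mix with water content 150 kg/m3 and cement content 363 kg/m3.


w/c = water / cement
w/c = 150 / 363 = 0.413

0.413


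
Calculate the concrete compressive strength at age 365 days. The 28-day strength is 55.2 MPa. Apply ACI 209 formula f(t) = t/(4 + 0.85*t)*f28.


f(365) = 365 / (4 + 0.85 * 365) * 55.2
= 365 / 314.25 * 55.2
= 64.11 MPa

64.11


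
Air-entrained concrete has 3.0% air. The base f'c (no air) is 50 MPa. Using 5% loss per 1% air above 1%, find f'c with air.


Strength loss = (3.0 - 1) * 5 = 10.0%
f'c = 50 * (1 - 10.0/100)
= 45.0 MPa

45.0


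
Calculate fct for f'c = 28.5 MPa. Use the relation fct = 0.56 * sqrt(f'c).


fct = 0.56 * sqrt(28.5)
= 0.56 * 5.339
= 2.99 MPa

2.99


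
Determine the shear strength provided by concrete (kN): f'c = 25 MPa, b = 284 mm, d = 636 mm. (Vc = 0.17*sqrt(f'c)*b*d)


Vc = 0.17 * sqrt(25) * 284 * 636 / 1000
= 153.53 kN

153.53
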